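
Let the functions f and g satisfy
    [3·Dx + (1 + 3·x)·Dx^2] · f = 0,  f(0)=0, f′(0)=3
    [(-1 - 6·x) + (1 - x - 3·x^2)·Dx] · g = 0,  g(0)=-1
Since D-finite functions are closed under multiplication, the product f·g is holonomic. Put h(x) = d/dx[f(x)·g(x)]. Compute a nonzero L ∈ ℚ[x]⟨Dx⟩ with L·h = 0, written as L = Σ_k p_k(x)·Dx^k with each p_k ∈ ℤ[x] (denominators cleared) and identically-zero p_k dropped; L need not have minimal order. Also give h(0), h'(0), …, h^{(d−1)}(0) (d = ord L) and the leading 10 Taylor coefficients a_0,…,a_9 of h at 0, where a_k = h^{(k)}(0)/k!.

f: a_k = 0, 3, -9/2, 9, -81/4, 243/5, -243/2, 2187/7, -6561/8, 2187, …
g: a_k = -1, -1, -4, -7, -19, -40, -97, -217, -508, -1159, …
L₀ := L_f ⊗_s L_g (sym. prod.), ord ≤ 2.
Derive L from L₀ (diff closure).
L = (34 + 162·x + 324·x^2) + (1 + 29·x + 180·x^2 + 252·x^3)·Dx + (-1 - 6·x - 2·x^2 + 33·x^3 + 36·x^4)·Dx^2  (order 2).
h: a_k = -3, 3, -99/2, 33, -1797/4, 1692/5, -73581/20, 129849/35, -8315973/280, 79923/2, …
ICs: h(0) = -3, h′(0) = 3.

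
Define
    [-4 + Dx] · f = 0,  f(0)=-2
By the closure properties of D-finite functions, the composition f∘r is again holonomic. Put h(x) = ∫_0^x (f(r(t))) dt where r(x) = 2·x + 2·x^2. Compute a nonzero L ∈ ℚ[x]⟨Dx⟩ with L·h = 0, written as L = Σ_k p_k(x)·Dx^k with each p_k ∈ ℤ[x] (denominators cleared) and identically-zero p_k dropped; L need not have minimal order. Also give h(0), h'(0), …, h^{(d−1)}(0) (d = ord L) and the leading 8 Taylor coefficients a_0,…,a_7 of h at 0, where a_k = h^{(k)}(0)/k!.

L = (-8 - 16·x)·Dx + Dx^2  (order 2).
h: a_k = 0, -2, -8, -80/3, -224/3, -2752/15, -18176/45, -255488/315, …
ICs: h(0) = 0, h′(0) = -2.

f: a_k = -2, -8, -16, -64/3, -64/3, -256/15, -512/45, -2048/315, …
Change of var in L_f (x↦r) gives L₀.
Integrate: L := L₀·Dx.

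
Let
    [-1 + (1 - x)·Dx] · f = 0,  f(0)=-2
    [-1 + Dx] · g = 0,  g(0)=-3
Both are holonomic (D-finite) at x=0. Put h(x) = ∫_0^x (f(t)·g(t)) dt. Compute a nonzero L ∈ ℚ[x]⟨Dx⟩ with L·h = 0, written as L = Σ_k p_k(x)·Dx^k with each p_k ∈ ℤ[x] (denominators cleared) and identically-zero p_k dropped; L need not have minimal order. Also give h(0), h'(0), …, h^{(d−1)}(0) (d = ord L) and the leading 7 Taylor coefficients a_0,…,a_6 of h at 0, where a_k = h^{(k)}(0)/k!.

L = (2 - x)·Dx + (-1 + x)·Dx^2  (order 2).
h: a_k = 0, 6, 6, 5, 4, 13/4, 163/60, …
ICs: h(0) = 0, h′(0) = 6.

f: a_k = -2, -2, -2, -2, -2, -2, -2, …
g: a_k = -3, -3, -3/2, -1/2, -1/8, -1/40, -1/240, …
h₀=f·g: eliminate ⇒ L₀, order ≤ 1·1.
Integrate: L := L₀·Dx.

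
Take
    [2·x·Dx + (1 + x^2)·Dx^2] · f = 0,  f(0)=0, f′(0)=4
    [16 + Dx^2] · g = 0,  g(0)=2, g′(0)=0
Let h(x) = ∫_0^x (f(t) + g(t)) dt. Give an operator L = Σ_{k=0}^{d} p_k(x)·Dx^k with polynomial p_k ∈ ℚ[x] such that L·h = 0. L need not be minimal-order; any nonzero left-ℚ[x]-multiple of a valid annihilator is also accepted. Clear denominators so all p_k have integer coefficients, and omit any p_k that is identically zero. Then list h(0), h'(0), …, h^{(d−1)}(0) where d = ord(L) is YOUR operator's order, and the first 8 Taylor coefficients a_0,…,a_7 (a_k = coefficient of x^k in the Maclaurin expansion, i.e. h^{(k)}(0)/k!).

f: a_k = 0, 4, 0, -4/3, 0, 4/5, 0, -4/7, …
g: a_k = 2, 0, -16, 0, 64/3, 0, -512/45, 0, …
f+g: L₀ = lclm(L_f,L_g), ord ≤ 2+2.
∫: right-multiply L₀ by Dx.
L = (64·x + 704·x^3 + 256·x^5)·Dx^2 + (112 + 416·x^2 + 432·x^4 + 128·x^6)·Dx^3 + (4·x + 44·x^3 + 16·x^5)·Dx^4 + (7 + 26·x^2 + 27·x^4 + 8·x^6)·Dx^5  (order 5).
h: a_k = 0, 2, 2, -16/3, -1/3, 64/15, 2/15, -512/315, …
ICs: h(0) = 0, h′(0) = 2, h′′(0) = 4, h′′′(0) = -32, h′′′′(0) = -8.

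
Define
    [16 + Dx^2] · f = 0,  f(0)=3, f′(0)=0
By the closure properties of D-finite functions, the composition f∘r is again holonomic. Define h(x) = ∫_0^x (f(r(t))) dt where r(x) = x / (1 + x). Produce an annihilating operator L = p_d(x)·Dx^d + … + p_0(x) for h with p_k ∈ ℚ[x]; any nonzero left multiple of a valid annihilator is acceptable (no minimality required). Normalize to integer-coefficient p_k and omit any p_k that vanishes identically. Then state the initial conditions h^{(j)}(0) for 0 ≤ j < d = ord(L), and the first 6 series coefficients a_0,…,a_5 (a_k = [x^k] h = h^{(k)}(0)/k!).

f: a_k = 3, 0, -24, 0, 32, 0, …
Substitute x→r, Dx→(1/r')Dx; clear ⇒ L₀.
h=∫₀ˣh₀: take L = L₀·Dx.
L = 16·Dx + (2 + 6·x + 6·x^2 + 2·x^3)·Dx^2 + (1 + 4·x + 6·x^2 + 4·x^3 + x^4)·Dx^3  (order 3).
h: a_k = 0, 3, 0, -8, 12, -8, …
ICs: h(0) = 0, h′(0) = 3, h′′(0) = 0.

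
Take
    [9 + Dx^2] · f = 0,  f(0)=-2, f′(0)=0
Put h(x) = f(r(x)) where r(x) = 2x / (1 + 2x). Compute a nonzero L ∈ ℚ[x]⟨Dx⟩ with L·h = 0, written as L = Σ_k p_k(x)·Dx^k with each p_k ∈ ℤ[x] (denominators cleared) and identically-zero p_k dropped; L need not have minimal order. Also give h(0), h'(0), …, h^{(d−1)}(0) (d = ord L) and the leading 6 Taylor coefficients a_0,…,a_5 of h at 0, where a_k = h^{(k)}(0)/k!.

f: a_k = -2, 0, 9, 0, -27/4, 0, …
h₀=f(r): pull back L_f along r ⇒ L₀.
L = 36 + (4 + 24·x + 48·x^2 + 32·x^3)·Dx + (1 + 8·x + 24·x^2 + 32·x^3 + 16·x^4)·Dx^2  (order 2).
h: a_k = -2, 0, 36, -144, 324, -288, …
ICs: h(0) = -2, h′(0) = 0.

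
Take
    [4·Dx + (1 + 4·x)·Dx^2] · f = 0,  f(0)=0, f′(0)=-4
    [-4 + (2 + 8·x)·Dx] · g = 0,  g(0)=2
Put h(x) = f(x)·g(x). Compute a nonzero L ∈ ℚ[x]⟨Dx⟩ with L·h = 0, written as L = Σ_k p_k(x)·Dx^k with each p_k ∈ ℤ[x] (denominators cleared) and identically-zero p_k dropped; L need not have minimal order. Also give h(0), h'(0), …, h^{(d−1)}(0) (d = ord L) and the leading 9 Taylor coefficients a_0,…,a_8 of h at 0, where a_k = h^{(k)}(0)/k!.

L = 4 + (1 + 8·x + 16·x^2)·Dx^2  (order 2).
h: a_k = 0, -8, 0, 16/3, -64/3, 1136/15, -3968/15, 97376/105, -344192/105, …
ICs: h(0) = 0, h′(0) = -8.

f: a_k = 0, -4, 8, -64/3, 64, -1024/5, 2048/3, -16384/7, 8192, …
g: a_k = 2, 4, -4, 8, -20, 56, -168, 528, -1716, …
L₀ := L_f ⊗_s L_g (sym. prod.), ord ≤ 2.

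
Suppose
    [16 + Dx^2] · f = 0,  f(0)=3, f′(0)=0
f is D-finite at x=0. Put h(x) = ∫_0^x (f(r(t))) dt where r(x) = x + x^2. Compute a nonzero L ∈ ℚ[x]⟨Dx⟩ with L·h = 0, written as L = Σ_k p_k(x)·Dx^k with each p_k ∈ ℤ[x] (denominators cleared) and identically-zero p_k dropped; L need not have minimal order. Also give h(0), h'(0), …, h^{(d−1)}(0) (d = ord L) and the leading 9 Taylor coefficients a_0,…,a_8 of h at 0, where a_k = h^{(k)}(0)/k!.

L = (16 + 96·x + 192·x^2 + 128·x^3)·Dx - 2·Dx^2 + (1 + 2·x)·Dx^3  (order 3).
h: a_k = 0, 3, 0, -8, -12, 8/5, 64/3, 2624/105, 16/5, …
ICs: h(0) = 0, h′(0) = 3, h′′(0) = 0.

f: a_k = 3, 0, -24, 0, 32, 0, -256/15, 0, 512/105, …
L₀ from L_f via x↦r, Dx↦r'^{-1}Dx.
Integrate: L := L₀·Dx.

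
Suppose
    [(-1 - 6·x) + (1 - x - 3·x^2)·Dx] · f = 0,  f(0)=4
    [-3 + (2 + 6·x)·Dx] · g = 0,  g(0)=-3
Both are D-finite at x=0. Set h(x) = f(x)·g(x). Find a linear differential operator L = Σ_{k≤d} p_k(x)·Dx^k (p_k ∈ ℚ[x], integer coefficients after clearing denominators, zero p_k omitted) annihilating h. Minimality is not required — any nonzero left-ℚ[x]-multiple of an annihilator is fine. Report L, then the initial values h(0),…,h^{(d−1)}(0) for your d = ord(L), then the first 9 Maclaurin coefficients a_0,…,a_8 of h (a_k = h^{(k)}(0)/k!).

f: a_k = 4, 4, 16, 28, 76, 160, 388, 868, 2032, …
g: a_k = -3, -9/2, 27/8, -81/16, 1215/128, -5103/256, 45927/1024, -216513/2048, 8444007/32768, …
L₀ := L_f ⊗_s L_g (sym. prod.), ord ≤ 1.
L = (5 + 15·x + 27·x^2) + (-2 - 4·x + 12·x^2 + 18·x^3)·Dx  (order 1).
h: a_k = -12, -30, -105/2, -651/4, -9033/32, -54417/64, -388533/256, -2299587/512, -65648553/8192, …
ICs: h(0) = -12.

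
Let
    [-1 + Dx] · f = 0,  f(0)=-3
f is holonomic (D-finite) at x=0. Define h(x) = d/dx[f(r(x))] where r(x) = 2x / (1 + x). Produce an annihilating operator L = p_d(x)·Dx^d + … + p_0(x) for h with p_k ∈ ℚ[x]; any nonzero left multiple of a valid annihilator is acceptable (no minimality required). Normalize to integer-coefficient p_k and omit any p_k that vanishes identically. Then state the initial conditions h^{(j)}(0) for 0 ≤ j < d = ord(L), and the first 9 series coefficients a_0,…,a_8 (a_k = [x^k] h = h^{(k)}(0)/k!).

f: a_k = -3, -3, -3/2, -1/2, -1/8, -1/40, -1/240, -1/1680, -1/13440, …
h₀=f(r): pull back L_f along r ⇒ L₀.
Derive L from L₀ (diff closure).
L = -2·x + (-1 - 2·x - x^2)·Dx  (order 1).
h: a_k = -6, 0, 6, -8, 6, -8/5, -10/3, 256/35, -142/15, …
ICs: h(0) = -6.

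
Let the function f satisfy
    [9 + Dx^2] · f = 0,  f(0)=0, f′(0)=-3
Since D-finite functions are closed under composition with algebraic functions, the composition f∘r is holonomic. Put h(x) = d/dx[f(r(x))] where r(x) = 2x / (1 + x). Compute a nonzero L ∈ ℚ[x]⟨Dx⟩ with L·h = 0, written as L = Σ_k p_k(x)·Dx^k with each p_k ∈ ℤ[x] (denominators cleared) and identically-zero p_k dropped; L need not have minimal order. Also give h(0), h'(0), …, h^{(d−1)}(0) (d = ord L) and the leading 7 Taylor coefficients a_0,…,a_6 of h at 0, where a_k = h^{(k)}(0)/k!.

L = (42 + 12·x + 6·x^2) + (6 + 18·x + 18·x^2 + 6·x^3)·Dx + (1 + 4·x + 6·x^2 + 4·x^3 + x^4)·Dx^2  (order 2).
h: a_k = -6, 12, 90, -408, 726, -180, -13386/5, …
ICs: h(0) = -6, h′(0) = 12.

f: a_k = 0, -3, 0, 9/2, 0, -81/40, 0, …
h₀=f(r): pull back L_f along r ⇒ L₀.
Derive L from L₀ (diff closure).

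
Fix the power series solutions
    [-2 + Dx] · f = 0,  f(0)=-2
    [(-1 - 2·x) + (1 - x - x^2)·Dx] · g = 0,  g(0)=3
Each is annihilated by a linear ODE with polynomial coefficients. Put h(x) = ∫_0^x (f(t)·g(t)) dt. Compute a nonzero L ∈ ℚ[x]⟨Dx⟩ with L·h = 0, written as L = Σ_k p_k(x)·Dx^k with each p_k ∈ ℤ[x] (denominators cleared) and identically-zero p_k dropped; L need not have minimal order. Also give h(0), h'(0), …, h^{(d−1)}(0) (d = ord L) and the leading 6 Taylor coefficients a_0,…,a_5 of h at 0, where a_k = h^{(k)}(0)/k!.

L = (3 - 2·x^2)·Dx + (-1 + x + x^2)·Dx^2  (order 2).
h: a_k = 0, -6, -9, -12, -31/2, -102/5, …
ICs: h(0) = 0, h′(0) = -6.

f: a_k = -2, -4, -4, -8/3, -4/3, -8/15, …
g: a_k = 3, 3, 6, 9, 15, 24, …
f·g: L₀ = L_f ⊗_s L_g, ord ≤ 1·1.
Integrate: L := L₀·Dx.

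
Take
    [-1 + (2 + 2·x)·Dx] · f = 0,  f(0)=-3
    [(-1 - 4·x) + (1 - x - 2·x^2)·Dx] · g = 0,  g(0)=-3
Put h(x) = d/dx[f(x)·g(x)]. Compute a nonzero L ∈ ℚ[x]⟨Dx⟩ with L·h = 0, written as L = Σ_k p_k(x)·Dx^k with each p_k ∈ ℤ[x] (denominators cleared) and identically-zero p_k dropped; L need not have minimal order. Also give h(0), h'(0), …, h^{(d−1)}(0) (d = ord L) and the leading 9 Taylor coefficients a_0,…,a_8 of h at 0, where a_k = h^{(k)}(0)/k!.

L = (9 + 20·x + 20·x^2) + (-2 - 2·x + 8·x^2 + 8·x^3)·Dx  (order 1).
h: a_k = 27/2, 243/4, 2781/16, 15147/32, 300105/256, 1446741/512, 13475889/2048, 61661979/4096, 2218846689/65536, …
ICs: h(0) = 27/2.

f: a_k = -3, -3/2, 3/8, -3/16, 15/128, -21/256, 63/1024, -99/2048, 1287/32768, …
g: a_k = -3, -3, -9, -15, -33, -63, -129, -255, -513, …
Sym-product of L_f,L_g gives L₀ (≤ ord 1).
h₀' ⇒ L via d/dx closure of L₀.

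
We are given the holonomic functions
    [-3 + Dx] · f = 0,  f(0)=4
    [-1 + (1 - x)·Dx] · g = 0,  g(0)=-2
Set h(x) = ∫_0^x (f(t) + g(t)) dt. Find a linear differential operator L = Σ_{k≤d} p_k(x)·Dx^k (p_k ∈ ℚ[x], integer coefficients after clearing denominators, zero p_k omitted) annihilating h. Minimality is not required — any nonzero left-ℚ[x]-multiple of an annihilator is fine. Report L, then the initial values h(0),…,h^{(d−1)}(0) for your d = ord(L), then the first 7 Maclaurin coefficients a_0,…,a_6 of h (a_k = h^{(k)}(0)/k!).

L = (-3 + 9·x)·Dx + (7 - 18·x + 9·x^2)·Dx^2 + (-2 + 5·x - 3·x^2)·Dx^3  (order 3).
h: a_k = 0, 2, 5, 16/3, 4, 23/10, 61/60, …
ICs: h(0) = 0, h′(0) = 2, h′′(0) = 10.

f: a_k = 4, 12, 18, 18, 27/2, 81/10, 81/20, …
g: a_k = -2, -2, -2, -2, -2, -2, -2, …
Sum ⇒ L₀ = lclm(L_f,L_g) in ℚ(x)⟨Dx⟩.
∫: right-multiply L₀ by Dx.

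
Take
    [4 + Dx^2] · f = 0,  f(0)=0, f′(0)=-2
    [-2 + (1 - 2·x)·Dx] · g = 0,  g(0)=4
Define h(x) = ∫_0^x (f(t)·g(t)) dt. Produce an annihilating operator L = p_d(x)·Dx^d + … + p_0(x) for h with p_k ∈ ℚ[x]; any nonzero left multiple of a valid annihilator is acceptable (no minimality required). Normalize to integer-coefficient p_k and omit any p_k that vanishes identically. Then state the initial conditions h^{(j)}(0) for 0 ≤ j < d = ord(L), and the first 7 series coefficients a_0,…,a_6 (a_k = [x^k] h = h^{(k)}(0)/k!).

L = (-4 + 8·x)·Dx + 4·Dx^2 + (-1 + 2·x)·Dx^3  (order 3).
h: a_k = 0, 0, -4, -16/3, -20/3, -32/3, -808/45, …
ICs: h(0) = 0, h′(0) = 0, h′′(0) = -8.

f: a_k = 0, -2, 0, 4/3, 0, -4/15, 0, …
g: a_k = 4, 8, 16, 32, 64, 128, 256, …
Product ⇒ symmetric product L₀, ord ≤ 2.
h=∫h₀ ⇒ L = L₀·Dx.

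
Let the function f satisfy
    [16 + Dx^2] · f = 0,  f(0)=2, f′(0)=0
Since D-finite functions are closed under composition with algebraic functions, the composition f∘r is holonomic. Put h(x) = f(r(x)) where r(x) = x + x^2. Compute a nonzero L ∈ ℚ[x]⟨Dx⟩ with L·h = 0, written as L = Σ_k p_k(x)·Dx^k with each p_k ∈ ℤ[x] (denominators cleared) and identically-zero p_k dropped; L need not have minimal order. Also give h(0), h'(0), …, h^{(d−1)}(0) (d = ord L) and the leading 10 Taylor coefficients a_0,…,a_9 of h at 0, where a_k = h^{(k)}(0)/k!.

f: a_k = 2, 0, -16, 0, 64/3, 0, -512/45, 0, 1024/315, 0, …
h₀=f(r): pull back L_f along r ⇒ L₀.
L = (16 + 96·x + 192·x^2 + 128·x^3) - 2·Dx + (1 + 2·x)·Dx^2  (order 2).
h: a_k = 2, 0, -16, -32, 16/3, 256/3, 5248/45, 256/15, -46016/315, -63488/315, …
ICs: h(0) = 2, h′(0) = 0.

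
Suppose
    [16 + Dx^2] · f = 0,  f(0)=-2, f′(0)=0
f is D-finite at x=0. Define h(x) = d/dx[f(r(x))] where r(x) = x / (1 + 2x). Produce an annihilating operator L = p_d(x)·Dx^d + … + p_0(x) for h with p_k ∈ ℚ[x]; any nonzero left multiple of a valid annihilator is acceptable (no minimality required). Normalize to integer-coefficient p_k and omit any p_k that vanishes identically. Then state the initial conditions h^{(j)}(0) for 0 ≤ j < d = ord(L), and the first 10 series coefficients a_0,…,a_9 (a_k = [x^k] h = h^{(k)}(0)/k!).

f: a_k = -2, 0, 16, 0, -64/3, 0, 512/45, 0, -1024/315, 0, …
f∘r: x↦r, Dx↦Dx/r' in L_f ⇒ L₀.
h=h₀': d/dx-closure on L₀ ⇒ L.
L = (40 + 96·x + 96·x^2) + (12 + 72·x + 144·x^2 + 96·x^3)·Dx + (1 + 8·x + 24·x^2 + 32·x^3 + 16·x^4)·Dx^2  (order 2).
h: a_k = 0, 32, -192, 2048/3, -5120/3, 39424/15, 7168/5, -9641984/315, 5292032/35, -1569284096/2835, …
ICs: h(0) = 0, h′(0) = 32.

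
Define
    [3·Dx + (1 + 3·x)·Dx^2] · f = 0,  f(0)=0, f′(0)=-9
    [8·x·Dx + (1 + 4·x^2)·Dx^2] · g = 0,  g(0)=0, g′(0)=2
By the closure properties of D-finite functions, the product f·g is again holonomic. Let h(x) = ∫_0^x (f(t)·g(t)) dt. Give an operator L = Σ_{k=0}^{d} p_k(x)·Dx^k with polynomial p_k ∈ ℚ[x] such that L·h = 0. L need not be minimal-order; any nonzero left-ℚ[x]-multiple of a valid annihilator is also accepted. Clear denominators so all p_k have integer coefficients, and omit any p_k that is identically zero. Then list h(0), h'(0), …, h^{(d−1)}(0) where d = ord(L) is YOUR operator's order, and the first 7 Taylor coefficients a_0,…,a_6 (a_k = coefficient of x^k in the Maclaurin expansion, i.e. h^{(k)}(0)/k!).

L = (1632 + 8496·x + 23040·x^2 + 110016·x^3 + 207360·x^4 + 269568·x^5 + 82944·x^7)·Dx^2 + (418 + 6672·x + 44112·x^2 + 151488·x^3 + 393984·x^4 + 642816·x^5 + 725760·x^6 + 82944·x^7 + 290304·x^8)·Dx^3 + (204 + 1844·x + 12096·x^2 + 47408·x^3 + 122880·x^4 + 240192·x^5 + 331776·x^6 + 361728·x^7 + 82944·x^8 + 165888·x^9)·Dx^4 + (25 + 246·x + 1217·x^2 + 4128·x^3 + 10624·x^4 + 22080·x^5 + 34272·x^6 + 41472·x^7 + 43776·x^8 + 13824·x^9 + 20736·x^10)·Dx^5  (order 5).
h: a_k = 0, 0, 0, -6, 27/4, -6, 57/4, …
ICs: h(0) = 0, h′(0) = 0, h′′(0) = 0, h′′′(0) = -36, h′′′′(0) = 162.

f: a_k = 0, -9, 27/2, -27, 243/4, -729/5, 729/2, …
g: a_k = 0, 2, 0, -8/3, 0, 32/5, 0, …
L₀ := L_f ⊗_s L_g (sym. prod.), ord ≤ 4.
∫: right-multiply L₀ by Dx.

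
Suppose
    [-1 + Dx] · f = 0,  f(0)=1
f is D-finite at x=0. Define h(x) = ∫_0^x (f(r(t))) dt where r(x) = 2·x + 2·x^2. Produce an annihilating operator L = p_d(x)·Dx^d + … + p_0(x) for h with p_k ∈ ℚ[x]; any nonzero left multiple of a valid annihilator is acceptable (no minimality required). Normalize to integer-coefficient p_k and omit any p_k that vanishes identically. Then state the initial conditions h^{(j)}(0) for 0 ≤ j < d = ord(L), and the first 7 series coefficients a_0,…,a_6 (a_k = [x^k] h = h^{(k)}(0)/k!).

L = (-2 - 4·x)·Dx + Dx^2  (order 2).
h: a_k = 0, 1, 1, 4/3, 4/3, 4/3, 52/45, …
ICs: h(0) = 0, h′(0) = 1.

f: a_k = 1, 1, 1/2, 1/6, 1/24, 1/120, 1/720, …
f∘r: x↦r, Dx↦Dx/r' in L_f ⇒ L₀.
h=∫₀ˣh₀: take L = L₀·Dx.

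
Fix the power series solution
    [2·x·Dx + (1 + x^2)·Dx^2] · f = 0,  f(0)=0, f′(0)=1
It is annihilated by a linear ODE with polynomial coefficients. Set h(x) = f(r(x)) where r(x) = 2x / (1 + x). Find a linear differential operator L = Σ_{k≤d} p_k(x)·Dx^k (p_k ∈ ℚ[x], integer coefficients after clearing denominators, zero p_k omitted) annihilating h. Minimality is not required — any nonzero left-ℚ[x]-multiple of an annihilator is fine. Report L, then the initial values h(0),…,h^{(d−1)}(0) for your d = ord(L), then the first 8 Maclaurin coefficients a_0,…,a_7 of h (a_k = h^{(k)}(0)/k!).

L = (2 + 10·x)·Dx + (1 + 2·x + 5·x^2)·Dx^2  (order 2).
h: a_k = 0, 2, -2, -2/3, 6, -38/5, -22/3, 278/7, …
ICs: h(0) = 0, h′(0) = 2.

f: a_k = 0, 1, 0, -1/3, 0, 1/5, 0, -1/7, …
Substitute x→r, Dx→(1/r')Dx; clear ⇒ L₀.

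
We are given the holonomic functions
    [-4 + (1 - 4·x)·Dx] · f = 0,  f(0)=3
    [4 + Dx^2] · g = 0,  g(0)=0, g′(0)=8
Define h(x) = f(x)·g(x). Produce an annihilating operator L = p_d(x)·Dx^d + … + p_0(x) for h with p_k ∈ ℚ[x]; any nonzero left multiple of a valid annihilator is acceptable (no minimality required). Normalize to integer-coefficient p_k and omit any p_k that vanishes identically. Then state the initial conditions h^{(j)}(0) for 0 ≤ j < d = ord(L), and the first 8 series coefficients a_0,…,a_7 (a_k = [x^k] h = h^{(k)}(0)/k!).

f: a_k = 3, 12, 48, 192, 768, 3072, 12288, 49152, …
g: a_k = 0, 8, 0, -16/3, 0, 16/15, 0, -32/315, …
Product ⇒ symmetric product L₀, ord ≤ 2.
L = (-4 + 16·x) + 8·Dx + (-1 + 4·x)·Dx^2  (order 2).
h: a_k = 0, 24, 96, 368, 1472, 29456/5, 117824/5, 9897184/105, …
ICs: h(0) = 0, h′(0) = 24.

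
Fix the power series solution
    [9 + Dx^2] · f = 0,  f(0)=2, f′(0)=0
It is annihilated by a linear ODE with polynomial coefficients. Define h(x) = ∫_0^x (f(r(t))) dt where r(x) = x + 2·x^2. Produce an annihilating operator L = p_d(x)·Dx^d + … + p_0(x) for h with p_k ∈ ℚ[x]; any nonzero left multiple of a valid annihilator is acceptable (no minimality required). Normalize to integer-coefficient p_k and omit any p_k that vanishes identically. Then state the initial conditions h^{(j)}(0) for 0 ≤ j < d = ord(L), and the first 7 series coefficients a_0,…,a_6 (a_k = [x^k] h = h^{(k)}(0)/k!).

L = (9 + 108·x + 432·x^2 + 576·x^3)·Dx - 4·Dx^2 + (1 + 4·x)·Dx^3  (order 3).
h: a_k = 0, 2, 0, -3, -9, -117/20, 9, …
ICs: h(0) = 0, h′(0) = 2, h′′(0) = 0.

f: a_k = 2, 0, -9, 0, 27/4, 0, -81/40, …
h₀=f(r): pull back L_f along r ⇒ L₀.
h=∫₀ˣh₀: take L = L₀·Dx.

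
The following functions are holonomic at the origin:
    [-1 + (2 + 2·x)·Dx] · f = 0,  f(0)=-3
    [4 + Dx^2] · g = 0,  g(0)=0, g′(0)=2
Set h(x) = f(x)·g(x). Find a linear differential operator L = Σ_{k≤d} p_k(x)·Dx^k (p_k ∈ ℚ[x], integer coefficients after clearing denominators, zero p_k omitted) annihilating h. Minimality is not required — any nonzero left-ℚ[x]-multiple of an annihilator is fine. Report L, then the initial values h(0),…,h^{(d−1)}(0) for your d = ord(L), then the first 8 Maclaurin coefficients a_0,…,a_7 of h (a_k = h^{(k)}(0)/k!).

L = (19 + 32·x + 16·x^2) + (-4 - 4·x)·Dx + (4 + 8·x + 4·x^2)·Dx^2  (order 2).
h: a_k = 0, -6, -3, 19/4, 13/8, -341/320, -201/640, 7687/53760, …
ICs: h(0) = 0, h′(0) = -6.

f: a_k = -3, -3/2, 3/8, -3/16, 15/128, -21/256, 63/1024, -99/2048, …
g: a_k = 0, 2, 0, -4/3, 0, 4/15, 0, -8/315, …
Sym-product of L_f,L_g gives L₀ (≤ ord 2).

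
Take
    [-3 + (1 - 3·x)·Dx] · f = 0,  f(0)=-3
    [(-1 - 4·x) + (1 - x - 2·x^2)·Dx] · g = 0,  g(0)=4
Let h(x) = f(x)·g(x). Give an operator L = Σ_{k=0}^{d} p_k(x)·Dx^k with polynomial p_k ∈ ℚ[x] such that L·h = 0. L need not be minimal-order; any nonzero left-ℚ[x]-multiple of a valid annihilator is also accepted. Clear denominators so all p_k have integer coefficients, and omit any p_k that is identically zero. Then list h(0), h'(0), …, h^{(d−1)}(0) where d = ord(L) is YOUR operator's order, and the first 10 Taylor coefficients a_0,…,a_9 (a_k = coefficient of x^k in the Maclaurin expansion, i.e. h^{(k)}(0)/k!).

L = (-4 + 2·x + 18·x^2) + (1 - 4·x + x^2 + 6·x^3)·Dx  (order 1).
h: a_k = -12, -48, -180, -600, -1932, -6048, -18660, -57000, -173052, -523248, …
ICs: h(0) = -12.

f: a_k = -3, -9, -27, -81, -243, -729, -2187, -6561, -19683, -59049, …
g: a_k = 4, 4, 12, 20, 44, 84, 172, 340, 684, 1364, …
Sym-product of L_f,L_g gives L₀ (≤ ord 1).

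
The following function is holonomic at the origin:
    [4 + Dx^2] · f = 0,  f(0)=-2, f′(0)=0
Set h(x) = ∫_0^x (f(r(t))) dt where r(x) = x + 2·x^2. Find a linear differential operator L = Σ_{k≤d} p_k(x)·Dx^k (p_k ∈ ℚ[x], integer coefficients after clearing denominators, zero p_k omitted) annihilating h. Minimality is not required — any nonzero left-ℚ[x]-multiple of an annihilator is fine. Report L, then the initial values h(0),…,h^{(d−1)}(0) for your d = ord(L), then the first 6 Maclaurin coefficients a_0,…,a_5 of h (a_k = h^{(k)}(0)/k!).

L = (4 + 48·x + 192·x^2 + 256·x^3)·Dx - 4·Dx^2 + (1 + 4·x)·Dx^3  (order 3).
h: a_k = 0, -2, 0, 4/3, 4, 44/15, …
ICs: h(0) = 0, h′(0) = -2, h′′(0) = 0.

f: a_k = -2, 0, 4, 0, -4/3, 0, …
h₀=f(r): pull back L_f along r ⇒ L₀.
Integrate: L := L₀·Dx.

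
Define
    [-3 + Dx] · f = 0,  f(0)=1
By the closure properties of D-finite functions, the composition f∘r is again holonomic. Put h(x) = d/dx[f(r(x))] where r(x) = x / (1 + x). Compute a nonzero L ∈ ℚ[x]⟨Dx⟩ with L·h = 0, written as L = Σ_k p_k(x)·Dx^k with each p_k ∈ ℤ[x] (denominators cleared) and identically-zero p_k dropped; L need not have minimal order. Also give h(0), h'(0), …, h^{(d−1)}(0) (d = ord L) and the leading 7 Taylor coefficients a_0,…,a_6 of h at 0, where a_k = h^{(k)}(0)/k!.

f: a_k = 1, 3, 9/2, 9/2, 27/8, 81/40, 81/80, …
Change of var in L_f (x↦r) gives L₀.
Differentiate: ansatz ord ≤ ord L₀ ⇒ L.
L = (1 - 2·x) + (-1 - 2·x - x^2)·Dx  (order 1).
h: a_k = 3, 3, -9/2, 3/2, 21/8, -207/40, 411/80, …
ICs: h(0) = 3.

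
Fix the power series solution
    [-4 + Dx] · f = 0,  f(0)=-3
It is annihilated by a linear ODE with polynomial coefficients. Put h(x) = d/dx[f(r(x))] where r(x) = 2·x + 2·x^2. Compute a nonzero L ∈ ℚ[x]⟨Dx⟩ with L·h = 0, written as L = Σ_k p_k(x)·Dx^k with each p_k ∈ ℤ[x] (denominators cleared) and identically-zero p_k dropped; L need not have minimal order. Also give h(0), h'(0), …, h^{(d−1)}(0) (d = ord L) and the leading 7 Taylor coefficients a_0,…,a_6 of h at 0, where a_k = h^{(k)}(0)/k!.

f: a_k = -3, -12, -24, -32, -32, -128/5, -256/15, …
h₀=f(r): pull back L_f along r ⇒ L₀.
h=h₀': d/dx-closure on L₀ ⇒ L.
L = (10 + 32·x + 32·x^2) + (-1 - 2·x)·Dx  (order 1).
h: a_k = -24, -240, -1344, -5504, -18176, -255488/5, -378880/3, …
ICs: h(0) = -24.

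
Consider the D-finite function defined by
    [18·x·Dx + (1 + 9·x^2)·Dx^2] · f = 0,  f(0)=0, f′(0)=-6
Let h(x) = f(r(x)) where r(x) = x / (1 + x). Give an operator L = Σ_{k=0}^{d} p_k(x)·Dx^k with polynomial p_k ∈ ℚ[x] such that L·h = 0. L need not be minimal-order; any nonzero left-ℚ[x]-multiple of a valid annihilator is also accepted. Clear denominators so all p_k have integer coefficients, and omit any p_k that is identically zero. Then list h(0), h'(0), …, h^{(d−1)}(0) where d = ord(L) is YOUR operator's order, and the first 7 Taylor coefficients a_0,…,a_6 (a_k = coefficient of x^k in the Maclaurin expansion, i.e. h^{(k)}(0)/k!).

L = (2 + 20·x)·Dx + (1 + 2·x + 10·x^2)·Dx^2  (order 2).
h: a_k = 0, -6, 6, 12, -48, 24/5, 312, …
ICs: h(0) = 0, h′(0) = -6.

f: a_k = 0, -6, 0, 18, 0, -486/5, 0, …
L₀ from L_f via x↦r, Dx↦r'^{-1}Dx.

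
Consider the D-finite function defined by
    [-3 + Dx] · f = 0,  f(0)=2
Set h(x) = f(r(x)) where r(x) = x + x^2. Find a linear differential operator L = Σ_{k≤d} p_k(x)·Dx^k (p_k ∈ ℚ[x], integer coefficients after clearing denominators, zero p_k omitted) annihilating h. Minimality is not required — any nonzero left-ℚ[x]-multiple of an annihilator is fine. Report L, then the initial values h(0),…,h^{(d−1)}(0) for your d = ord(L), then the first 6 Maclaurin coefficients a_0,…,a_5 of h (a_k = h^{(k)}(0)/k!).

f: a_k = 2, 6, 9, 9, 27/4, 81/20, …
f∘r: x↦r, Dx↦Dx/r' in L_f ⇒ L₀.
L = (-3 - 6·x) + Dx  (order 1).
h: a_k = 2, 6, 15, 27, 171/4, 1161/20, …
ICs: h(0) = 2.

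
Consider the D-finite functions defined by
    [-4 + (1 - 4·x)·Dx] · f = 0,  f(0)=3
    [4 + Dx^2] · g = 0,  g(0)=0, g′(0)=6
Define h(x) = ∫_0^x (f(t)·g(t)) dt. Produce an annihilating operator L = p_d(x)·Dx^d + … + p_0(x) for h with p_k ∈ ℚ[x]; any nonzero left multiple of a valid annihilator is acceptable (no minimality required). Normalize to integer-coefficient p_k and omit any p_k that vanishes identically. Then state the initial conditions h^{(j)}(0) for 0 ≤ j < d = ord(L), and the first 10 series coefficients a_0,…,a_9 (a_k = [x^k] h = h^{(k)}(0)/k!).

L = (-4 + 16·x)·Dx + 8·Dx^2 + (-1 + 4·x)·Dx^3  (order 3).
h: a_k = 0, 0, 9, 24, 69, 1104/5, 3682/5, 12624/5, 309287/35, 9897184/315, …
ICs: h(0) = 0, h′(0) = 0, h′′(0) = 18.

f: a_k = 3, 12, 48, 192, 768, 3072, 12288, 49152, 196608, 786432, …
g: a_k = 0, 6, 0, -4, 0, 4/5, 0, -8/105, 0, 4/945, …
L₀ := L_f ⊗_s L_g (sym. prod.), ord ≤ 2.
Integrate: L := L₀·Dx.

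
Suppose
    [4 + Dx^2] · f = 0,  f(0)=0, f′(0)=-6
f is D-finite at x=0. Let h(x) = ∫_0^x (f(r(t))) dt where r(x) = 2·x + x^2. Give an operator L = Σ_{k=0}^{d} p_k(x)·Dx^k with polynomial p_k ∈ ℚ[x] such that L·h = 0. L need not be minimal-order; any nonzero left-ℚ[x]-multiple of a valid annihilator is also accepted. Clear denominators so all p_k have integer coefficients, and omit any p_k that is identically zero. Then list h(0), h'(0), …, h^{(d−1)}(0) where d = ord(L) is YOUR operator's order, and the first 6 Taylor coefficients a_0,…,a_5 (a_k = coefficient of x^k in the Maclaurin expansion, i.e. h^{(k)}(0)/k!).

L = (16 + 48·x + 48·x^2 + 16·x^3)·Dx - Dx^2 + (1 + x)·Dx^3  (order 3).
h: a_k = 0, 0, -6, -2, 8, 48/5, …
ICs: h(0) = 0, h′(0) = 0, h′′(0) = -12.

f: a_k = 0, -6, 0, 4, 0, -4/5, …
Change of var in L_f (x↦r) gives L₀.
h=∫₀ˣh₀: take L = L₀·Dx.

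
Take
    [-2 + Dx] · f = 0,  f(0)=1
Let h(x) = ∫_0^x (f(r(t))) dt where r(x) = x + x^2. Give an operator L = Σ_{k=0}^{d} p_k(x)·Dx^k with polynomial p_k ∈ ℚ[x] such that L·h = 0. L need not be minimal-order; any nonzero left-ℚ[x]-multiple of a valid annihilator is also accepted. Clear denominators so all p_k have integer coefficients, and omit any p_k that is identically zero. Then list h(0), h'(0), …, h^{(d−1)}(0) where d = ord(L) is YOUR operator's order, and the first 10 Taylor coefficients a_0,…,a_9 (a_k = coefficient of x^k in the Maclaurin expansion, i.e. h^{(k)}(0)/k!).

f: a_k = 1, 2, 2, 4/3, 2/3, 4/15, 4/45, 8/315, 2/315, 4/2835, …
L₀ from L_f via x↦r, Dx↦r'^{-1}Dx.
h=∫h₀ ⇒ L = L₀·Dx.
L = (-2 - 4·x)·Dx + Dx^2  (order 2).
h: a_k = 0, 1, 1, 4/3, 4/3, 4/3, 52/45, 304/315, 232/315, 1528/2835, …
ICs: h(0) = 0, h′(0) = 1.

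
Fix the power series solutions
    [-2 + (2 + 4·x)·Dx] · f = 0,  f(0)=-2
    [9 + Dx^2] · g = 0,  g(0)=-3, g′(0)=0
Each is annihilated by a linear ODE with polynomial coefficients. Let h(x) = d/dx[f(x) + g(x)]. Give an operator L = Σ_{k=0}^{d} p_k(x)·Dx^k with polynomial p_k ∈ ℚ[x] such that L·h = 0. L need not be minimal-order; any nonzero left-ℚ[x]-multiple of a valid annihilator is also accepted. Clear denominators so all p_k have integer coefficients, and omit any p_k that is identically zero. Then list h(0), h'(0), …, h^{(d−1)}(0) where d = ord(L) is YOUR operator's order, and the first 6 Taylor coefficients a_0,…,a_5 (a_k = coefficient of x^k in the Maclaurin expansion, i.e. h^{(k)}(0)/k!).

f: a_k = -2, -2, 1, -1, 5/4, -7/4, …
g: a_k = -3, 0, 27/2, 0, -81/8, 0, …
f+g: L₀ = lclm(L_f,L_g), ord ≤ 1+2.
h=h₀': d/dx-closure on L₀ ⇒ L.
L = (-18 - 27·x - 27·x^2) + (-9 - 45·x - 81·x^2 - 54·x^3)·Dx + (-2 - 3·x - 3·x^2)·Dx^2 + (-1 - 5·x - 9·x^2 - 6·x^3)·Dx^3  (order 3).
h: a_k = -2, 29, -3, -71/2, -35/4, 1359/40, …
ICs: h(0) = -2, h′(0) = 29, h′′(0) = -6.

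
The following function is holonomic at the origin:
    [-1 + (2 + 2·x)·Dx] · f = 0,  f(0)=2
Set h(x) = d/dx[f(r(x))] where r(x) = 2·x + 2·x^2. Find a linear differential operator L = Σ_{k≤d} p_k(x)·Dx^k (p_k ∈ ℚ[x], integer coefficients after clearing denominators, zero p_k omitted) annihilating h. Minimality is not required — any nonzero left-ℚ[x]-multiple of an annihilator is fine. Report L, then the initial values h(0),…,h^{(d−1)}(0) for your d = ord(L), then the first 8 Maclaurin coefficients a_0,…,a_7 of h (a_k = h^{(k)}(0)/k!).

f: a_k = 2, 1, -1/4, 1/8, -5/64, 7/128, -21/512, 33/1024, …
L₀ from L_f via x↦r, Dx↦r'^{-1}Dx.
h₀' ⇒ L via d/dx closure of L₀.
L = 1 + (-1 - 4·x - 6·x^2 - 4·x^3)·Dx  (order 1).
h: a_k = 2, 2, -3, 3, -5/4, -9/4, 49/8, -61/8, …
ICs: h(0) = 2.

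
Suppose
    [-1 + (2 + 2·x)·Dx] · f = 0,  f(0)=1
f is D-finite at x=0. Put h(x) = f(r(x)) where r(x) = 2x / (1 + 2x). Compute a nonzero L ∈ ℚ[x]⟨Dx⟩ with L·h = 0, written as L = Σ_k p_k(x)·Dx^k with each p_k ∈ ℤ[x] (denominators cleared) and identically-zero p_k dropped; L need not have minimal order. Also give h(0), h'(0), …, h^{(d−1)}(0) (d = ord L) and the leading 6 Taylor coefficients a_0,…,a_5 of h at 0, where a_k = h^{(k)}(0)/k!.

L = -1 + (1 + 6·x + 8·x^2)·Dx  (order 1).
h: a_k = 1, 1, -5/2, 13/2, -141/8, 399/8, …
ICs: h(0) = 1.

f: a_k = 1, 1/2, -1/8, 1/16, -5/128, 7/256, …
f∘r: x↦r, Dx↦Dx/r' in L_f ⇒ L₀.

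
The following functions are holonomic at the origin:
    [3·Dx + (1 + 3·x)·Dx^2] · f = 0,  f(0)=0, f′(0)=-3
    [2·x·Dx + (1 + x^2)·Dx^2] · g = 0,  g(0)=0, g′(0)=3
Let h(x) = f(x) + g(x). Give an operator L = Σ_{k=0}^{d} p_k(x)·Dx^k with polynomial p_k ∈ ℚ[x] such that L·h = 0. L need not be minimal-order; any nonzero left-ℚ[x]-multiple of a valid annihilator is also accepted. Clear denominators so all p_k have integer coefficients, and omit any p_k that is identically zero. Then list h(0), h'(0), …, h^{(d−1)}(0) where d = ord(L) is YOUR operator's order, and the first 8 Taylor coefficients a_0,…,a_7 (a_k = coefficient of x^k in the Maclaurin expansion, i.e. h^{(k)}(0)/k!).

f: a_k = 0, -3, 9/2, -9, 81/4, -243/5, 243/2, -2187/7, …
g: a_k = 0, 3, 0, -1, 0, 3/5, 0, -3/7, …
Sum ⇒ L₀ = lclm(L_f,L_g) in ℚ(x)⟨Dx⟩.
L = (-6 - 54·x + 18·x^2 + 18·x^3)·Dx + (-20 - 12·x - 48·x^2 + 36·x^3 + 36·x^4)·Dx^2 + (-3 - 7·x + 6·x^2 + 2·x^3 + 9·x^4 + 9·x^5)·Dx^3  (order 3).
h: a_k = 0, 0, 9/2, -10, 81/4, -48, 243/2, -2190/7, …
ICs: h(0) = 0, h′(0) = 0, h′′(0) = 9.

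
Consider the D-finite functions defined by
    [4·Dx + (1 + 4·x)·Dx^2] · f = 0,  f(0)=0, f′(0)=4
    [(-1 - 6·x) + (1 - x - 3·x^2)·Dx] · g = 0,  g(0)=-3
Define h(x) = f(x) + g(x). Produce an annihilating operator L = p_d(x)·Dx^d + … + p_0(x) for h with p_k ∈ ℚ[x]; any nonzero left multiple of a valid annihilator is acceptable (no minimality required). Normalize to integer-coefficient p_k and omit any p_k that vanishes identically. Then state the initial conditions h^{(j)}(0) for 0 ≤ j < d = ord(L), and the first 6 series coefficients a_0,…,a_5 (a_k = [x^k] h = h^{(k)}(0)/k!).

f: a_k = 0, 4, -8, 64/3, -64, 1024/5, …
g: a_k = -3, -3, -12, -21, -57, -120, …
L₀ := lclm(L_f,L_g); ord L₀ ≤ 2+1.
L = (-212 - 1072·x - 3144·x^2 - 2160·x^3 - 2592·x^4)·Dx + (-5 - 248·x - 1922·x^2 - 4308·x^3 - 4464·x^4 - 4320·x^5)·Dx^2 + (6 + 53·x + 108·x^2 - 110·x^3 - 519·x^4 - 1044·x^5 - 864·x^6)·Dx^3  (order 3).
h: a_k = -3, 1, -20, 1/3, -121, 424/5, …
ICs: h(0) = -3, h′(0) = 1, h′′(0) = -40.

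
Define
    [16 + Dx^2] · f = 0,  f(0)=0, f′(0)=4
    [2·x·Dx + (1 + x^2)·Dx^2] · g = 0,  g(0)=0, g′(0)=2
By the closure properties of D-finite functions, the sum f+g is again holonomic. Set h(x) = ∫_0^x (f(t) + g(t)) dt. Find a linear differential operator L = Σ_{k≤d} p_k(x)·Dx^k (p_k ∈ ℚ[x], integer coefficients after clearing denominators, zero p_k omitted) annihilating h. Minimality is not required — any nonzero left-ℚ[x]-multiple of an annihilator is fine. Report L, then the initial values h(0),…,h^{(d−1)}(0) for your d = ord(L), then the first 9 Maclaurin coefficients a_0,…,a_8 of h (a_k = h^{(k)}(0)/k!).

L = (64·x + 704·x^3 + 256·x^5)·Dx^2 + (112 + 416·x^2 + 432·x^4 + 128·x^6)·Dx^3 + (4·x + 44·x^3 + 16·x^5)·Dx^4 + (7 + 26·x^2 + 27·x^4 + 8·x^6)·Dx^5  (order 5).
h: a_k = 0, 0, 3, 0, -17/6, 0, 67/45, 0, -557/1260, …
ICs: h(0) = 0, h′(0) = 0, h′′(0) = 6, h′′′(0) = 0, h′′′′(0) = -68.

f: a_k = 0, 4, 0, -32/3, 0, 128/15, 0, -1024/315, 0, …
g: a_k = 0, 2, 0, -2/3, 0, 2/5, 0, -2/7, 0, …
Weyl lclm of L_f,L_g ⇒ L₀ (ord ≤ 4).
∫: right-multiply L₀ by Dx.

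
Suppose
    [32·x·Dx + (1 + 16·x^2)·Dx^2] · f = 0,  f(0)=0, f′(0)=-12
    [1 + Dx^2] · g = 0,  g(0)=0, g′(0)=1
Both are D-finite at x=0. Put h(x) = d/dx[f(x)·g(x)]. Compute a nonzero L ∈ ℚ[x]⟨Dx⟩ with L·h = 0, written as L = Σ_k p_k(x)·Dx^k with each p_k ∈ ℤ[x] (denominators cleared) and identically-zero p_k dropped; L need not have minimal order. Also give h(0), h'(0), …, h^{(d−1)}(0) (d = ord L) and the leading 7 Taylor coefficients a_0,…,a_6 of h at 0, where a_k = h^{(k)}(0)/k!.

f: a_k = 0, -12, 0, 64, 0, -3072/5, 0, …
g: a_k = 0, 1, 0, -1/6, 0, 1/120, 0, …
Sym-product of L_f,L_g gives L₀ (≤ ord 4).
h₀' ⇒ L via d/dx closure of L₀.
L = (209105 + 6893664·x^2 + 261353216·x^4 + 52248576·x^6 - 2162688·x^8 - 60817408·x^10 + 16777216·x^12) + (108608·x + 9933824·x^3 + 133857280·x^5 + 44564480·x^7 + 20971520·x^9 + 67108864·x^11)·Dx + (210210 + 6980800·x^2 + 263314944·x^4 + 66224128·x^6 + 4063232·x^8 - 54525952·x^10 + 33554432·x^12)·Dx^2 + (108608·x + 9933824·x^3 + 133857280·x^5 + 44564480·x^7 + 20971520·x^9 + 67108864·x^11)·Dx^3 + (1105 + 87136·x^2 + 1961728·x^4 + 13975552·x^6 + 6225920·x^8 + 6291456·x^10 + 16777216·x^12)·Dx^4  (order 4).
h: a_k = 0, -24, 0, 264, 0, -3751, 0, …
ICs: h(0) = 0, h′(0) = -24, h′′(0) = 0, h′′′(0) = 1584.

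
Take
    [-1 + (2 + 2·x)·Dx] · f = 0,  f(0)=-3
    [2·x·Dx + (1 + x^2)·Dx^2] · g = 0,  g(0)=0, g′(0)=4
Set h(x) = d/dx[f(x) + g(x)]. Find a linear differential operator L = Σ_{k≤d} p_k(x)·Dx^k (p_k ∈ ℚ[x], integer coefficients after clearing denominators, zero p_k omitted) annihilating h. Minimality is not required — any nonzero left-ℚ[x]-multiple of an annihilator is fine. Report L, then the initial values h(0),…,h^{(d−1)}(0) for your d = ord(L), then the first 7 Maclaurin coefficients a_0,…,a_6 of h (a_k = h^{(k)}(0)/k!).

f: a_k = -3, -3/2, 3/8, -3/16, 15/128, -21/256, 63/1024, …
g: a_k = 0, 4, 0, -4/3, 0, 4/5, 0, …
Sum ⇒ L₀ = lclm(L_f,L_g) in ℚ(x)⟨Dx⟩.
Derive L from L₀ (diff closure).
L = (-4 - 10·x + 12·x^2 + 6·x^3) + (-11 - 16·x + 10·x^2 + 48·x^3 + 21·x^4)·Dx + (-2 + 6·x + 12·x^2 + 12·x^3 + 14·x^4 + 6·x^5)·Dx^2  (order 2).
h: a_k = 5/2, 3/4, -73/16, 15/32, 919/256, 189/512, -8885/2048, …
ICs: h(0) = 5/2, h′(0) = 3/4.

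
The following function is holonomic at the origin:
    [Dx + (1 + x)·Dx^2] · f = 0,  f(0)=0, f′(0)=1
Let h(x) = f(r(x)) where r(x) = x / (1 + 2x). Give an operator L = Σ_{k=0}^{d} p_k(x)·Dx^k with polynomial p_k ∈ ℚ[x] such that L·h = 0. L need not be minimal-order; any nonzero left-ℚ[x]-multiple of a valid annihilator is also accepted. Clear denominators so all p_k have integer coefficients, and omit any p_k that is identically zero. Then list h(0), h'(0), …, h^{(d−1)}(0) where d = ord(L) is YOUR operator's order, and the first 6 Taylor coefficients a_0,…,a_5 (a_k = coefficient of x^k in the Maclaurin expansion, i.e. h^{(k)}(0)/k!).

f: a_k = 0, 1, -1/2, 1/3, -1/4, 1/5, …
Change of var in L_f (x↦r) gives L₀.
L = (5 + 12·x)·Dx + (1 + 5·x + 6·x^2)·Dx^2  (order 2).
h: a_k = 0, 1, -5/2, 19/3, -65/4, 211/5, …
ICs: h(0) = 0, h′(0) = 1.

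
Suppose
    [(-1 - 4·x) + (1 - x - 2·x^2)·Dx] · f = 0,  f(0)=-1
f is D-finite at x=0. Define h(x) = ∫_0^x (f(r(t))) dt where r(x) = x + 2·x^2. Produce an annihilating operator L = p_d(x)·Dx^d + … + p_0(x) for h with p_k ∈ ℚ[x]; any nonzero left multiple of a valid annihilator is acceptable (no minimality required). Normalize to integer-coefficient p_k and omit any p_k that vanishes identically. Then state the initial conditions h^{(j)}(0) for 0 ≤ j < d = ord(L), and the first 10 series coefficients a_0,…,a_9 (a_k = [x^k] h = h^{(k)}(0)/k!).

L = (1 + 8·x + 24·x^2 + 32·x^3)·Dx + (-1 + x + 4·x^2 + 8·x^3 + 8·x^4)·Dx^2  (order 2).
h: a_k = 0, -1, -1/2, -5/3, -17/4, -53/5, -169/6, -557/7, -1793/8, -5797/9, …
ICs: h(0) = 0, h′(0) = -1.

f: a_k = -1, -1, -3, -5, -11, -21, -43, -85, -171, -341, …
Change of var in L_f (x↦r) gives L₀.
h=∫h₀ ⇒ L = L₀·Dx.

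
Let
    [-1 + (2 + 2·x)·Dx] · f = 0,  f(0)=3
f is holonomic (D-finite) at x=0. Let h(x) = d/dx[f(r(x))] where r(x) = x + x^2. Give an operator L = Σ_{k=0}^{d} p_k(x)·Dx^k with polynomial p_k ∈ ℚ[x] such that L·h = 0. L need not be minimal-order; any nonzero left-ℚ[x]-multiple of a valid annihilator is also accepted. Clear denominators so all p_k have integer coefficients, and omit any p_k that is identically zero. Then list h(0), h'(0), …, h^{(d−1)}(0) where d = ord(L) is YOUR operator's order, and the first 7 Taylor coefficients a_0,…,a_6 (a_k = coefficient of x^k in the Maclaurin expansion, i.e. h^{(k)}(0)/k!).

f: a_k = 3, 3/2, -3/8, 3/16, -15/128, 21/256, -63/1024, …
L₀ from L_f via x↦r, Dx↦r'^{-1}Dx.
h₀' ⇒ L via d/dx closure of L₀.
L = 3 + (-2 - 6·x - 6·x^2 - 4·x^3)·Dx  (order 1).
h: a_k = 3/2, 9/4, -27/16, 9/32, 225/256, -513/512, 441/2048, …
ICs: h(0) = 3/2.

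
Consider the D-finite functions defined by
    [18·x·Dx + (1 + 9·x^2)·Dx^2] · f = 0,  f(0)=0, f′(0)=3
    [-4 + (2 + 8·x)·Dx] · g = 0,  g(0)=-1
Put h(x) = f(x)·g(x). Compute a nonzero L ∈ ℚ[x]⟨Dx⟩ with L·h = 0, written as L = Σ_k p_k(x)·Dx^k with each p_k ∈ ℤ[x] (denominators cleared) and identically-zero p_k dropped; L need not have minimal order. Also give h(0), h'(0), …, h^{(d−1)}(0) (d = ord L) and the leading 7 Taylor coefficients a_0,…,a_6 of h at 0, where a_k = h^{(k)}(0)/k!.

L = (12 - 36·x - 36·x^2) + (-4 + 2·x + 108·x^2 + 144·x^3)·Dx + (1 + 8·x + 25·x^2 + 72·x^3 + 144·x^4)·Dx^2  (order 2).
h: a_k = 0, -3, -6, 15, 6, -183/5, -726/5, …
ICs: h(0) = 0, h′(0) = -3.

f: a_k = 0, 3, 0, -9, 0, 243/5, 0, …
g: a_k = -1, -2, 2, -4, 10, -28, 84, …
L₀ := L_f ⊗_s L_g (sym. prod.), ord ≤ 2.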